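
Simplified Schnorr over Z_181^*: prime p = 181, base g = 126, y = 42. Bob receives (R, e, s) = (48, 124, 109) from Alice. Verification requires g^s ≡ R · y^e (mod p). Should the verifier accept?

g^s mod p:
Squares mod 181: 126^1≡126, 126^2≡129, 126^4≡170, 126^8≡121, 126^16≡161, 126^32≡38, 126^64≡177
109 = 64 + 32 + 8 + 4 + 1, so 126^109 ≡ 177·38·121·170·126 ≡ 177 (mod 181)
R · y^e mod p:
Squares mod 181: 42^1≡42, 42^2≡135, 42^4≡125, 42^8≡59, 42^16≡42, 42^32≡135, 42^64≡125
124 = 64 + 32 + 16 + 8 + 4, so 42^124 ≡ 125·135·42·59·125 ≡ 125 (mod 181)
48·125 = 6000 ≡ 27 (mod 181)
177 ≠ 27; the check fails.

reject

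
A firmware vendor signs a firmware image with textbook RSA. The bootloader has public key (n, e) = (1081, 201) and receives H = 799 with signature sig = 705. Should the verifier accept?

Squares mod 1081: sig^1≡705, sig^2≡846, sig^4≡94, sig^8≡188, sig^16≡752, sig^32≡141, sig^64≡423, sig^128≡564
201 = 128 + 64 + 8 + 1, so sig^201 ≡ 564·423·188·705 ≡ 799 (mod 1081)
Since 799 equals the digest 799, verification succeeds.

accept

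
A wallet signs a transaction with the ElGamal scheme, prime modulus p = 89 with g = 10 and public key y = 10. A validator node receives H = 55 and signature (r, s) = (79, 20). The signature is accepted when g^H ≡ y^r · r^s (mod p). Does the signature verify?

verifies

Left side g^H mod p:
10^2 = 100 ≡ 11
10^4 ≡ 11^2 = 121 ≡ 32
10^8 ≡ 32^2 = 1024 ≡ 45
10^16 ≡ 45^2 = 2025 ≡ 67
10^32 ≡ 67^2 = 4489 ≡ 39
55 = 32 + 16 + 4 + 2 + 1, so 10^55 ≡ 39·67·32·11·10 ≡ 55 (mod 89)
Right side y^r · r^s mod p:
10^2 = 100 ≡ 11
10^4 ≡ 11^2 = 121 ≡ 32
10^8 ≡ 32^2 = 1024 ≡ 45
10^16 ≡ 45^2 = 2025 ≡ 67
10^32 ≡ 67^2 = 4489 ≡ 39
10^64 ≡ 39^2 = 1521 ≡ 8
79 = 64 + 8 + 4 + 2 + 1, so 10^79 ≡ 8·45·32·11·10 ≡ 18 (mod 89)
79^2 = 6241 ≡ 11
79^4 ≡ 11^2 = 121 ≡ 32
79^8 ≡ 32^2 = 1024 ≡ 45
79^16 ≡ 45^2 = 2025 ≡ 67
20 = 16 + 4, so 79^20 ≡ 67·32 ≡ 8 (mod 89)
18·8 = 144 ≡ 55 (mod 89)
55 ≡ 55 (mod 89), so the signature is genuine.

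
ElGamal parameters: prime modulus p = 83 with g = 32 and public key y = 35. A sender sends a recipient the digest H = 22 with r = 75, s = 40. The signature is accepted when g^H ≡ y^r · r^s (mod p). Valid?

no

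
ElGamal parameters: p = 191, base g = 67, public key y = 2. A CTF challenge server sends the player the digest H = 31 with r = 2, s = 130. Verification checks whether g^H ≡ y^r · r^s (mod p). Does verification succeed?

Left side g^H mod p:
Squares mod 191: 67^1≡67, 67^2≡96, 67^4≡48, 67^8≡12, 67^16≡144
31 = 16 + 8 + 4 + 2 + 1, so 67^31 ≡ 144·12·48·96·67 ≡ 147 (mod 191)
Right side y^r · r^s mod p:
Squares mod 191: 2^1≡2, 2^2≡4
2^2 ≡ 4 (mod 191)
Squares mod 191: 2^1≡2, 2^2≡4, 2^4≡16, 2^8≡65, 2^16≡23, 2^32≡147, 2^64≡26, 2^128≡103
130 = 128 + 2, so 2^130 ≡ 103·4 ≡ 30 (mod 191)
4·30 = 120 ≡ 120 (mod 191)
147 ≠ 120, so verification fails.

fails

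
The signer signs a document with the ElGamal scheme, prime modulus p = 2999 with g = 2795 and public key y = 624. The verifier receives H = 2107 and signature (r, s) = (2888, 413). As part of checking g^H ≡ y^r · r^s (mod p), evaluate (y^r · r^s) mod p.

Squares mod 2999: 624^1≡624, 624^2≡2505, 624^4≡1117, 624^8≡105, 624^16≡2028, 624^32≡1155, 624^64≡2469, 624^128≡1993, 624^256≡1373, 624^512≡1757, 624^1024≡1078, 624^2048≡1471
2888 = 2048 + 512 + 256 + 64 + 8, so 624^2888 ≡ 1471·1757·1373·2469·105 ≡ 2236 (mod 2999)
Squares mod 2999: 2888^1≡2888, 2888^2≡325, 2888^4≡660, 2888^8≡745, 2888^16≡210, 2888^32≡2114, 2888^64≡486, 2888^128≡2274, 2888^256≡800
413 = 256 + 128 + 16 + 8 + 4 + 1, so 2888^413 ≡ 800·2274·210·745·660·2888 ≡ 2032 (mod 2999)
y^r · r^s ≡ 2236·2032 = 4543552 ≡ 67 (mod 2999)

67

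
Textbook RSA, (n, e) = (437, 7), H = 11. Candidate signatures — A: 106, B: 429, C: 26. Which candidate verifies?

B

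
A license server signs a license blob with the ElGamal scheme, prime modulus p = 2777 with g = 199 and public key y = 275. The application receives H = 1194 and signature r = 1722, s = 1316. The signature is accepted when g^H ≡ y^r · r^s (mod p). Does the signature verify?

Left side g^H mod p:
Squares mod 2777: 199^1≡199, 199^2≡723, 199^4≡653, 199^8≡1528, 199^16≡2104, 199^32≡278, 199^64≡2305, 199^128≡624, 199^256≡596, 199^512≡2537, 199^1024≡2060
1194 = 1024 + 128 + 32 + 8 + 2, so 199^1194 ≡ 2060·624·278·1528·723 ≡ 183 (mod 2777)
Right side y^r · r^s mod p:
Squares mod 2777: 275^1≡275, 275^2≡646, 275^4≡766, 275^8≡809, 275^16≡1886, 275^32≡2436, 275^64≡2424, 275^128≡2421, 275^256≡1771, 275^512≡1208, 275^1024≡1339
1722 = 1024 + 512 + 128 + 32 + 16 + 8 + 2, so 275^1722 ≡ 1339·1208·2421·2436·1886·809·646 ≡ 1816 (mod 2777)
Squares mod 2777: 1722^1≡1722, 1722^2≡2225, 1722^4≡2011, 1722^8≡809, 1722^16≡1886, 1722^32≡2436, 1722^64≡2424, 1722^128≡2421, 1722^256≡1771, 1722^512≡1208, 1722^1024≡1339
1316 = 1024 + 256 + 32 + 4, so 1722^1316 ≡ 1339·1771·2436·2011 ≡ 1572 (mod 2777)
1816·1572 = 2854752 ≡ 2773 (mod 2777)
183 ≠ 2773, so verification fails.

does not verify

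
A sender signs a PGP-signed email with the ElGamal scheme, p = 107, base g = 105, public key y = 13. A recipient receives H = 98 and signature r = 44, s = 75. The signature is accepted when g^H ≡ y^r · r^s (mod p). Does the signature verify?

does not verify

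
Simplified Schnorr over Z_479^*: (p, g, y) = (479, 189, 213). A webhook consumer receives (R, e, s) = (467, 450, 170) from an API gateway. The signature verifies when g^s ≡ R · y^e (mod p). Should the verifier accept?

reject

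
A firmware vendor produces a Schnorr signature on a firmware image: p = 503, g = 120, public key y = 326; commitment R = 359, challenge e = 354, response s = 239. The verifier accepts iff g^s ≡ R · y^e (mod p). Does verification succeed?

passes

g^s mod p:
120^2 = 14400 ≡ 316
120^4 ≡ 316^2 = 99856 ≡ 262
120^8 ≡ 262^2 = 68644 ≡ 236
120^16 ≡ 236^2 = 55696 ≡ 366
120^32 ≡ 366^2 = 133956 ≡ 158
120^64 ≡ 158^2 = 24964 ≡ 317
120^128 ≡ 317^2 = 100489 ≡ 392
239 = 128 + 64 + 32 + 8 + 4 + 2 + 1, so 120^239 ≡ 392·317·158·236·262·316·120 ≡ 68 (mod 503)
R · y^e mod p:
326^2 = 106276 ≡ 143
326^4 ≡ 143^2 = 20449 ≡ 329
326^8 ≡ 329^2 = 108241 ≡ 96
326^16 ≡ 96^2 = 9216 ≡ 162
326^32 ≡ 162^2 = 26244 ≡ 88
326^64 ≡ 88^2 = 7744 ≡ 199
326^128 ≡ 199^2 = 39601 ≡ 367
326^256 ≡ 367^2 = 134689 ≡ 388
354 = 256 + 64 + 32 + 2, so 326^354 ≡ 388·199·88·143 ≡ 265 (mod 503)
359·265 = 95135 ≡ 68 (mod 503)
68 ≡ 68 (mod 503); signature holds.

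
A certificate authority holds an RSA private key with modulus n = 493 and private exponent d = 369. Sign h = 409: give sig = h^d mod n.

h^2 ≡ 409^2 = 167281 ≡ 154
h^4 ≡ 154^2 = 23716 ≡ 52
h^8 ≡ 52^2 = 2704 ≡ 239
h^16 ≡ 239^2 = 57121 ≡ 426
h^32 ≡ 426^2 = 181476 ≡ 52
h^64 ≡ 52^2 = 2704 ≡ 239
h^128 ≡ 239^2 = 57121 ≡ 426
h^256 ≡ 426^2 = 181476 ≡ 52
369 = 256 + 64 + 32 + 16 + 1, so h^369 ≡ 52·239·52·426·409 ≡ 69 (mod 493)

69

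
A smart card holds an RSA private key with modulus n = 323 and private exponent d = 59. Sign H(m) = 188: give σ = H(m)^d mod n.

(H(m))^2 ≡ 188^2 = 35344 ≡ 137
(H(m))^4 ≡ 137^2 = 18769 ≡ 35
(H(m))^8 ≡ 35^2 = 1225 ≡ 256
(H(m))^16 ≡ 256^2 = 65536 ≡ 290
(H(m))^32 ≡ 290^2 = 84100 ≡ 120
59 = 32 + 16 + 8 + 2 + 1, so (H(m))^59 ≡ 120·290·256·137·188 ≡ 120 (mod 323)

120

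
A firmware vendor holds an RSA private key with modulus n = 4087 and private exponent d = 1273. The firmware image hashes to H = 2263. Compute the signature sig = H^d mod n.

2621

Squares mod 4087: H^1≡2263, H^2≡158, H^4≡442, H^8≡3275, H^16≡1337, H^32≡1550, H^64≡3431, H^128≡1201, H^256≡3777, H^512≡2099, H^1024≡15
1273 = 1024 + 128 + 64 + 32 + 16 + 8 + 1, so H^1273 ≡ 15·1201·3431·1550·1337·3275·2263 ≡ 2621 (mod 4087)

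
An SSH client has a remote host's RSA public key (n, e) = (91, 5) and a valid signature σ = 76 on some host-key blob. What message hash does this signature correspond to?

20

Squares mod 91: σ^1≡76, σ^2≡43, σ^4≡29
5 = 4 + 1, so σ^5 ≡ 29·76 ≡ 20 (mod 91)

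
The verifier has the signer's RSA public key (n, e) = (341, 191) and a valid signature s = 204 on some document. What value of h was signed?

28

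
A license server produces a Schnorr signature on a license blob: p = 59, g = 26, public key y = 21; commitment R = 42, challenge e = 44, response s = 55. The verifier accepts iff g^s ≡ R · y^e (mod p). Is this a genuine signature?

g^s mod p:
26^2 = 676 ≡ 27
26^4 ≡ 27^2 = 729 ≡ 21
26^8 ≡ 21^2 = 441 ≡ 28
26^16 ≡ 28^2 = 784 ≡ 17
26^32 ≡ 17^2 = 289 ≡ 53
55 = 32 + 16 + 4 + 2 + 1, so 26^55 ≡ 53·17·21·27·26 ≡ 49 (mod 59)
R · y^e mod p:
21^2 = 441 ≡ 28
21^4 ≡ 28^2 = 784 ≡ 17
21^8 ≡ 17^2 = 289 ≡ 53
21^16 ≡ 53^2 = 2809 ≡ 36
21^32 ≡ 36^2 = 1296 ≡ 57
44 = 32 + 8 + 4, so 21^44 ≡ 57·53·17 ≡ 27 (mod 59)
42·27 = 1134 ≡ 13 (mod 59)
49 ≠ 13; the check fails.

forged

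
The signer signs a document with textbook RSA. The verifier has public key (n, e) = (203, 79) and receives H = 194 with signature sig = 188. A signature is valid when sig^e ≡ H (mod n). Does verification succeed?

sig^2 ≡ 188^2 = 35344 ≡ 22
sig^4 ≡ 22^2 = 484 ≡ 78
sig^8 ≡ 78^2 = 6084 ≡ 197
sig^16 ≡ 197^2 = 38809 ≡ 36
sig^32 ≡ 36^2 = 1296 ≡ 78
sig^64 ≡ 78^2 = 6084 ≡ 197
79 = 64 + 8 + 4 + 2 + 1, so sig^79 ≡ 197·197·78·22·188 ≡ 55 (mod 203)
sig^79 mod 203 = 55, but H = 194.

fails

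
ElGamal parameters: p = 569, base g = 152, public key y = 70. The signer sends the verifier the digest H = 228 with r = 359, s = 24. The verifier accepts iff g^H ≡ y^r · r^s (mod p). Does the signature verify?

Left side g^H mod p:
Squares mod 569: 152^1≡152, 152^2≡344, 152^4≡553, 152^8≡256, 152^16≡101, 152^32≡528, 152^64≡543, 152^128≡107
228 = 128 + 64 + 32 + 4, so 152^228 ≡ 107·543·528·553 ≡ 360 (mod 569)
Right side y^r · r^s mod p:
Squares mod 569: 70^1≡70, 70^2≡348, 70^4≡476, 70^8≡114, 70^16≡478, 70^32≡315, 70^64≡219, 70^128≡165, 70^256≡482
359 = 256 + 64 + 32 + 4 + 2 + 1, so 70^359 ≡ 482·219·315·476·348·70 ≡ 93 (mod 569)
Squares mod 569: 359^1≡359, 359^2≡287, 359^4≡433, 359^8≡288, 359^16≡439
24 = 16 + 8, so 359^24 ≡ 439·288 ≡ 114 (mod 569)
93·114 = 10602 ≡ 360 (mod 569)
360 ≡ 360 (mod 569), so the signature is genuine.

verifies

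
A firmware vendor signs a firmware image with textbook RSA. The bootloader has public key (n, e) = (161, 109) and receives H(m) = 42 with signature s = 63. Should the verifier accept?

s^109 mod 161 = 42
s^109 mod 161 = 42 matches H(m).

accept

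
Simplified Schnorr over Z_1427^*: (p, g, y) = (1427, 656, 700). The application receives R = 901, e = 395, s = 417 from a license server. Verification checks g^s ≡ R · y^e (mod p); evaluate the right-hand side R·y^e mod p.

449

700^2 = 490000 ≡ 539
700^4 ≡ 539^2 = 290521 ≡ 840
700^8 ≡ 840^2 = 705600 ≡ 662
700^16 ≡ 662^2 = 438244 ≡ 155
700^32 ≡ 155^2 = 24025 ≡ 1193
700^64 ≡ 1193^2 = 1423249 ≡ 530
700^128 ≡ 530^2 = 280900 ≡ 1208
700^256 ≡ 1208^2 = 1459264 ≡ 870
395 = 256 + 128 + 8 + 2 + 1, so 700^395 ≡ 870·1208·662·539·700 ≡ 577 (mod 1427)
R · y^e ≡ 901·577 = 519877 ≡ 449 (mod 1427)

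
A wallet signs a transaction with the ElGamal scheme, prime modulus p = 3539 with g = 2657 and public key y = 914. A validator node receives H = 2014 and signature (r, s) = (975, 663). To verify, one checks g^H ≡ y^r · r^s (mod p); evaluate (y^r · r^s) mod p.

2924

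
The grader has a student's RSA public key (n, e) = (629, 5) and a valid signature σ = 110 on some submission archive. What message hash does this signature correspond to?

332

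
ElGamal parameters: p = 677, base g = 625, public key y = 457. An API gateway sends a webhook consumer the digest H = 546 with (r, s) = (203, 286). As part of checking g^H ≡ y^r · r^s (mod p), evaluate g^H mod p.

457

625^2 = 390625 ≡ 673
625^4 ≡ 673^2 = 452929 ≡ 16
625^8 ≡ 16^2 = 256
625^16 ≡ 256^2 = 65536 ≡ 544
625^32 ≡ 544^2 = 295936 ≡ 87
625^64 ≡ 87^2 = 7569 ≡ 122
625^128 ≡ 122^2 = 14884 ≡ 667
625^256 ≡ 667^2 = 444889 ≡ 100
625^512 ≡ 100^2 = 10000 ≡ 522
546 = 512 + 32 + 2, so 625^546 ≡ 522·87·673 ≡ 457 (mod 677)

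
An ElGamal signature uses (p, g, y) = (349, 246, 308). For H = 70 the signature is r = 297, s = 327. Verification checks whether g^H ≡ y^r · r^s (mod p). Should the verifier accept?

reject

Left side g^H mod p:
Squares mod 349: 246^1≡246, 246^2≡139, 246^4≡126, 246^8≡171, 246^16≡274, 246^32≡41, 246^64≡285
70 = 64 + 4 + 2, so 246^70 ≡ 285·126·139 ≡ 92 (mod 349)
Right side y^r · r^s mod p:
Squares mod 349: 308^1≡308, 308^2≡285, 308^4≡257, 308^8≡88, 308^16≡66, 308^32≡168, 308^64≡304, 308^128≡280, 308^256≡224
297 = 256 + 32 + 8 + 1, so 308^297 ≡ 224·168·88·308 ≡ 100 (mod 349)
Squares mod 349: 297^1≡297, 297^2≡261, 297^4≡66, 297^8≡168, 297^16≡304, 297^32≡280, 297^64≡224, 297^128≡269, 297^256≡118
327 = 256 + 64 + 4 + 2 + 1, so 297^327 ≡ 118·224·66·261·297 ≡ 163 (mod 349)
100·163 = 16300 ≡ 246 (mod 349)
92 ≠ 246, so verification fails.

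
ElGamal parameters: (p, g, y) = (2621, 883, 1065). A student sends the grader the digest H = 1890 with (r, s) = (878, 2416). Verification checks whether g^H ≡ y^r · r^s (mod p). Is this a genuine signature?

Left side g^H mod p:
Squares mod 2621: 883^1≡883, 883^2≡1252, 883^4≡146, 883^8≡348, 883^16≡538, 883^32≡1134, 883^64≡1666, 883^128≡2538, 883^256≡1647, 883^512≡2495, 883^1024≡150
1890 = 1024 + 512 + 256 + 64 + 32 + 2, so 883^1890 ≡ 150·2495·1647·1666·1134·1252 ≡ 2238 (mod 2621)
Right side y^r · r^s mod p:
Squares mod 2621: 1065^1≡1065, 1065^2≡1953, 1065^4≡654, 1065^8≡493, 1065^16≡1917, 1065^32≡247, 1065^64≡726, 1065^128≡255, 1065^256≡2121, 1065^512≡1005
878 = 512 + 256 + 64 + 32 + 8 + 4 + 2, so 1065^878 ≡ 1005·2121·726·247·493·654·1953 ≡ 1510 (mod 2621)
Squares mod 2621: 878^1≡878, 878^2≡310, 878^4≡1744, 878^8≡1176, 878^16≡1709, 878^32≡887, 878^64≡469, 878^128≡2418, 878^256≡1894, 878^512≡1708, 878^1024≡91, 878^2048≡418
2416 = 2048 + 256 + 64 + 32 + 16, so 878^2416 ≡ 418·1894·469·887·1709 ≡ 1706 (mod 2621)
1510·1706 = 2576060 ≡ 2238 (mod 2621)
2238 ≡ 2238 (mod 2621), so the signature is genuine.

genuine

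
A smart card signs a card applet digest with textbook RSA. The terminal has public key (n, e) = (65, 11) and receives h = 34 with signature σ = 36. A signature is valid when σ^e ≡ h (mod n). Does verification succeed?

σ^2 ≡ 36^2 = 1296 ≡ 61
σ^4 ≡ 61^2 = 3721 ≡ 16
σ^8 ≡ 16^2 = 256 ≡ 61
11 = 8 + 2 + 1, so σ^11 ≡ 61·61·36 ≡ 56 (mod 65)
The recovered value 56 does not match the digest 34.

fails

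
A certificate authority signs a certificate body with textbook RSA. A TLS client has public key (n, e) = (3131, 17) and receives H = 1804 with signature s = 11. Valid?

no

s^17 mod 3131 = 2917
s^17 mod 3131 = 2917, but H = 1804.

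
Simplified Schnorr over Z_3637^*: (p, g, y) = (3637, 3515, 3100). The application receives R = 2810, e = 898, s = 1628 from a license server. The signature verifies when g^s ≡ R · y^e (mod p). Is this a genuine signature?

g^s mod p:
3515^2 = 12355225 ≡ 336
3515^4 ≡ 336^2 = 112896 ≡ 149
3515^8 ≡ 149^2 = 22201 ≡ 379
3515^16 ≡ 379^2 = 143641 ≡ 1798
3515^32 ≡ 1798^2 = 3232804 ≡ 3148
3515^64 ≡ 3148^2 = 9909904 ≡ 2716
3515^128 ≡ 2716^2 = 7376656 ≡ 820
3515^256 ≡ 820^2 = 672400 ≡ 3192
3515^512 ≡ 3192^2 = 10188864 ≡ 1627
3515^1024 ≡ 1627^2 = 2647129 ≡ 3030
1628 = 1024 + 512 + 64 + 16 + 8 + 4, so 3515^1628 ≡ 3030·1627·2716·1798·379·149 ≡ 1243 (mod 3637)
R · y^e mod p:
3100^2 = 9610000 ≡ 1046
3100^4 ≡ 1046^2 = 1094116 ≡ 3016
3100^8 ≡ 3016^2 = 9096256 ≡ 119
3100^16 ≡ 119^2 = 14161 ≡ 3250
3100^32 ≡ 3250^2 = 10562500 ≡ 652
3100^64 ≡ 652^2 = 425104 ≡ 3212
3100^128 ≡ 3212^2 = 10316944 ≡ 2412
3100^256 ≡ 2412^2 = 5817744 ≡ 2181
3100^512 ≡ 2181^2 = 4756761 ≡ 3202
898 = 512 + 256 + 128 + 2, so 3100^898 ≡ 3202·2181·2412·1046 ≡ 1422 (mod 3637)
2810·1422 = 3995820 ≡ 2394 (mod 3637)
1243 ≠ 2394; the check fails.

forged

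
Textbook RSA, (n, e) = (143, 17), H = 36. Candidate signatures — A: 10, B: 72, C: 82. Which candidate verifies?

Candidate A: Squares mod 143: 10^1≡10, 10^2≡100, 10^4≡133, 10^8≡100, 10^16≡133; 17 = 16 + 1, so 10^17 ≡ 133·10 ≡ 43 (mod 143)
Candidate B: Squares mod 143: 72^1≡72, 72^2≡36, 72^4≡9, 72^8≡81, 72^16≡126; 17 = 16 + 1, so 72^17 ≡ 126·72 ≡ 63 (mod 143)
Candidate C: Squares mod 143: 82^1≡82, 82^2≡3, 82^4≡9, 82^8≡81, 82^16≡126; 17 = 16 + 1, so 82^17 ≡ 126·82 ≡ 36 (mod 143)
  → matches H = 36

C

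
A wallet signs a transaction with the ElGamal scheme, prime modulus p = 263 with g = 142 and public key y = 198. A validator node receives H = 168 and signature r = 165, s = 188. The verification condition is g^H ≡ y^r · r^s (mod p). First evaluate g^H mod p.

Squares mod 263: 142^1≡142, 142^2≡176, 142^4≡205, 142^8≡208, 142^16≡132, 142^32≡66, 142^64≡148, 142^128≡75
168 = 128 + 32 + 8, so 142^168 ≡ 75·66·208 ≡ 218 (mod 263)

218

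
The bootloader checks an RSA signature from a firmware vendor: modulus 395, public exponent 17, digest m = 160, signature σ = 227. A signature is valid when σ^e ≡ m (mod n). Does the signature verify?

Squares mod 395: σ^1≡227, σ^2≡179, σ^4≡46, σ^8≡141, σ^16≡131
17 = 16 + 1, so σ^17 ≡ 131·227 ≡ 112 (mod 395)
σ^17 mod 395 = 112, but m = 160.

does not verify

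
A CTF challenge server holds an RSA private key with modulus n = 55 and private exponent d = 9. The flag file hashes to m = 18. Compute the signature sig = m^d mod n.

8

m^2 ≡ 18^2 = 324 ≡ 49
m^4 ≡ 49^2 = 2401 ≡ 36
m^8 ≡ 36^2 = 1296 ≡ 31
9 = 8 + 1, so m^9 ≡ 31·18 ≡ 8 (mod 55)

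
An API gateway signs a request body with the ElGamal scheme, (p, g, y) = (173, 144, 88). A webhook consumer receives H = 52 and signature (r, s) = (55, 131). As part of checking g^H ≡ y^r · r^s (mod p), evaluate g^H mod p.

109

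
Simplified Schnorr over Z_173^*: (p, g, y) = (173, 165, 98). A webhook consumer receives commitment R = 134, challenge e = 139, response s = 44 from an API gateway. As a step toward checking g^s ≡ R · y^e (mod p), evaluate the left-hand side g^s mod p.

52

Squares mod 173: 165^1≡165, 165^2≡64, 165^4≡117, 165^8≡22, 165^16≡138, 165^32≡14
44 = 32 + 8 + 4, so 165^44 ≡ 14·22·117 ≡ 52 (mod 173)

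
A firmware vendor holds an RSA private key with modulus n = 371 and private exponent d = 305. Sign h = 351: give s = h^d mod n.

h^2 ≡ 351^2 = 123201 ≡ 29
h^4 ≡ 29^2 = 841 ≡ 99
h^8 ≡ 99^2 = 9801 ≡ 155
h^16 ≡ 155^2 = 24025 ≡ 281
h^32 ≡ 281^2 = 78961 ≡ 309
h^64 ≡ 309^2 = 95481 ≡ 134
h^128 ≡ 134^2 = 17956 ≡ 148
h^256 ≡ 148^2 = 21904 ≡ 15
305 = 256 + 32 + 16 + 1, so h^305 ≡ 15·309·281·351 ≡ 323 (mod 371)

323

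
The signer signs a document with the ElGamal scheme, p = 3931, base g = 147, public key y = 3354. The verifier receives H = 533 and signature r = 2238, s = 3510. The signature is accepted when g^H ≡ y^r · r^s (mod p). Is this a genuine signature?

forged

Left side g^H mod p:
147^2 = 21609 ≡ 1954
147^4 ≡ 1954^2 = 3818116 ≡ 1115
147^8 ≡ 1115^2 = 1243225 ≡ 1029
147^16 ≡ 1029^2 = 1058841 ≡ 1402
147^32 ≡ 1402^2 = 1965604 ≡ 104
147^64 ≡ 104^2 = 10816 ≡ 2954
147^128 ≡ 2954^2 = 8726116 ≡ 3227
147^256 ≡ 3227^2 = 10413529 ≡ 310
147^512 ≡ 310^2 = 96100 ≡ 1756
533 = 512 + 16 + 4 + 1, so 147^533 ≡ 1756·1402·1115·147 ≡ 865 (mod 3931)
Right side y^r · r^s mod p:
3354^2 = 11249316 ≡ 2725
3354^4 ≡ 2725^2 = 7425625 ≡ 3897
3354^8 ≡ 3897^2 = 15186609 ≡ 1156
3354^16 ≡ 1156^2 = 1336336 ≡ 3727
3354^32 ≡ 3727^2 = 13890529 ≡ 2306
3354^64 ≡ 2306^2 = 5317636 ≡ 2924
3354^128 ≡ 2924^2 = 8549776 ≡ 3782
3354^256 ≡ 3782^2 = 14303524 ≡ 2546
3354^512 ≡ 2546^2 = 6482116 ≡ 3828
3354^1024 ≡ 3828^2 = 14653584 ≡ 2747
3354^2048 ≡ 2747^2 = 7546009 ≡ 2420
2238 = 2048 + 128 + 32 + 16 + 8 + 4 + 2, so 3354^2238 ≡ 2420·3782·2306·3727·1156·3897·2725 ≡ 3079 (mod 3931)
2238^2 = 5008644 ≡ 550
2238^4 ≡ 550^2 = 302500 ≡ 3744
2238^8 ≡ 3744^2 = 14017536 ≡ 3521
2238^16 ≡ 3521^2 = 12397441 ≡ 2998
2238^32 ≡ 2998^2 = 8988004 ≡ 1738
2238^64 ≡ 1738^2 = 3020644 ≡ 1636
2238^128 ≡ 1636^2 = 2676496 ≡ 3416
2238^256 ≡ 3416^2 = 11669056 ≡ 1848
2238^512 ≡ 1848^2 = 3415104 ≡ 2996
2238^1024 ≡ 2996^2 = 8976016 ≡ 1543
2238^2048 ≡ 1543^2 = 2380849 ≡ 2594
3510 = 2048 + 1024 + 256 + 128 + 32 + 16 + 4 + 2, so 2238^3510 ≡ 2594·1543·1848·3416·1738·2998·3744·550 ≡ 776 (mod 3931)
3079·776 = 2389304 ≡ 3187 (mod 3931)
865 ≠ 3187, so verification fails.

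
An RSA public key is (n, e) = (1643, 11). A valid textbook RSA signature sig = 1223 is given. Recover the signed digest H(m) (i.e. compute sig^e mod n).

1156

Squares mod 1643: sig^1≡1223, sig^2≡599, sig^4≡627, sig^8≡452
11 = 8 + 2 + 1, so sig^11 ≡ 452·599·1223 ≡ 1156 (mod 1643)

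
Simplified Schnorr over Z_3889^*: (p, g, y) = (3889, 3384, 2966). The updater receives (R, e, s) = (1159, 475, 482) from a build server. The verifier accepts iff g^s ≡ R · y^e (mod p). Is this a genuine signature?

g^s mod p:
3384^2 = 11451456 ≡ 2240
3384^4 ≡ 2240^2 = 5017600 ≡ 790
3384^8 ≡ 790^2 = 624100 ≡ 1860
3384^16 ≡ 1860^2 = 3459600 ≡ 2279
3384^32 ≡ 2279^2 = 5193841 ≡ 2026
3384^64 ≡ 2026^2 = 4104676 ≡ 1781
3384^128 ≡ 1781^2 = 3171961 ≡ 2426
3384^256 ≡ 2426^2 = 5885476 ≡ 1419
482 = 256 + 128 + 64 + 32 + 2, so 3384^482 ≡ 1419·2426·1781·2026·2240 ≡ 334 (mod 3889)
R · y^e mod p:
2966^2 = 8797156 ≡ 238
2966^4 ≡ 238^2 = 56644 ≡ 2198
2966^8 ≡ 2198^2 = 4831204 ≡ 1066
2966^16 ≡ 1066^2 = 1136356 ≡ 768
2966^32 ≡ 768^2 = 589824 ≡ 2585
2966^64 ≡ 2585^2 = 6682225 ≡ 923
2966^128 ≡ 923^2 = 851929 ≡ 238
2966^256 ≡ 238^2 = 56644 ≡ 2198
475 = 256 + 128 + 64 + 16 + 8 + 2 + 1, so 2966^475 ≡ 2198·238·923·768·1066·238·2966 ≡ 3121 (mod 3889)
1159·3121 = 3617239 ≡ 469 (mod 3889)
334 ≠ 469; the check fails.

forged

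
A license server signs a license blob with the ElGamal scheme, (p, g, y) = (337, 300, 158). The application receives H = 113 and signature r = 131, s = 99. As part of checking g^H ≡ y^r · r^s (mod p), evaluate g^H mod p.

300^113 mod 337 = 319

319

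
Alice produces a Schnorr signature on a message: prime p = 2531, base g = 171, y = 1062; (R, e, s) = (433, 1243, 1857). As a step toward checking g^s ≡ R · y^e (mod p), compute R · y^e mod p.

1062^1243 mod 2531 = 654
R · y^e ≡ 433·654 = 283182 ≡ 2241 (mod 2531)

2241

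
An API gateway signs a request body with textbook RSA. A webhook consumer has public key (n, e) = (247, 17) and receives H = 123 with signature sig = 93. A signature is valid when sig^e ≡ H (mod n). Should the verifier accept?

sig^2 ≡ 93^2 = 8649 ≡ 4
sig^4 ≡ 4^2 = 16
sig^8 ≡ 16^2 = 256 ≡ 9
sig^16 ≡ 9^2 = 81
17 = 16 + 1, so sig^17 ≡ 81·93 ≡ 123 (mod 247)
123 = H, so the signature checks out.

accept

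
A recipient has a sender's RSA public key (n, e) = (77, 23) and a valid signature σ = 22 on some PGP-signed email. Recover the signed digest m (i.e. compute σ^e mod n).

22

σ^2 ≡ 22^2 = 484 ≡ 22
σ^4 ≡ 22^2 = 484 ≡ 22
σ^8 ≡ 22^2 = 484 ≡ 22
σ^16 ≡ 22^2 = 484 ≡ 22
23 = 16 + 4 + 2 + 1, so σ^23 ≡ 22·22·22·22 ≡ 22 (mod 77)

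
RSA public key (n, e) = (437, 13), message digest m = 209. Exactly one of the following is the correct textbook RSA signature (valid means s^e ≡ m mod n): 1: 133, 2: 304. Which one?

1

Candidate 1: 133^2 = 17689 ≡ 209; 133^4 ≡ 209^2 = 43681 ≡ 418; 133^8 ≡ 418^2 = 174724 ≡ 361; 13 = 8 + 4 + 1, so 133^13 ≡ 361·418·133 ≡ 209 (mod 437)
  → matches m = 209
Candidate 2: 304^2 = 92416 ≡ 209; 304^4 ≡ 209^2 = 43681 ≡ 418; 304^8 ≡ 418^2 = 174724 ≡ 361; 13 = 8 + 4 + 1, so 304^13 ≡ 361·418·304 ≡ 228 (mod 437)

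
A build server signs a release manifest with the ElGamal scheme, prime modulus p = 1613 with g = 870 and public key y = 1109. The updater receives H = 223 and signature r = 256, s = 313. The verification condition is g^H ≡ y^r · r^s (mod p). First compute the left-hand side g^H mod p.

Squares mod 1613: 870^1≡870, 870^2≡403, 870^4≡1109, 870^8≡775, 870^16≡589, 870^32≡126, 870^64≡1359, 870^128≡1609
223 = 128 + 64 + 16 + 8 + 4 + 2 + 1, so 870^223 ≡ 1609·1359·589·775·1109·403·870 ≡ 403 (mod 1613)

403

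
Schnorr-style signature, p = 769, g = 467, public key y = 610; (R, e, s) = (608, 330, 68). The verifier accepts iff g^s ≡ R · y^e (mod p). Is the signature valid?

valid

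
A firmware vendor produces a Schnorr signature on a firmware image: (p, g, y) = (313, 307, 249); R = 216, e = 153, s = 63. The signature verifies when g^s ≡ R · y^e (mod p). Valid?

no

g^s mod p:
307^2 = 94249 ≡ 36
307^4 ≡ 36^2 = 1296 ≡ 44
307^8 ≡ 44^2 = 1936 ≡ 58
307^16 ≡ 58^2 = 3364 ≡ 234
307^32 ≡ 234^2 = 54756 ≡ 294
63 = 32 + 16 + 8 + 4 + 2 + 1, so 307^63 ≡ 294·234·58·44·36·307 ≡ 305 (mod 313)
R · y^e mod p:
249^2 = 62001 ≡ 27
249^4 ≡ 27^2 = 729 ≡ 103
249^8 ≡ 103^2 = 10609 ≡ 280
249^16 ≡ 280^2 = 78400 ≡ 150
249^32 ≡ 150^2 = 22500 ≡ 277
249^64 ≡ 277^2 = 76729 ≡ 44
249^128 ≡ 44^2 = 1936 ≡ 58
153 = 128 + 16 + 8 + 1, so 249^153 ≡ 58·150·280·249 ≡ 48 (mod 313)
216·48 = 10368 ≡ 39 (mod 313)
305 ≠ 39; the check fails.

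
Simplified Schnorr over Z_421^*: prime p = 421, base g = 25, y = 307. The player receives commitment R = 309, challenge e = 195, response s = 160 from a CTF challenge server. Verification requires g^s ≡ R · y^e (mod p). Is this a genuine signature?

forged

g^s mod p:
25^2 = 625 ≡ 204
25^4 ≡ 204^2 = 41616 ≡ 358
25^8 ≡ 358^2 = 128164 ≡ 180
25^16 ≡ 180^2 = 32400 ≡ 404
25^32 ≡ 404^2 = 163216 ≡ 289
25^64 ≡ 289^2 = 83521 ≡ 163
25^128 ≡ 163^2 = 26569 ≡ 46
160 = 128 + 32, so 25^160 ≡ 46·289 ≡ 243 (mod 421)
R · y^e mod p:
307^2 = 94249 ≡ 366
307^4 ≡ 366^2 = 133956 ≡ 78
307^8 ≡ 78^2 = 6084 ≡ 190
307^16 ≡ 190^2 = 36100 ≡ 315
307^32 ≡ 315^2 = 99225 ≡ 290
307^64 ≡ 290^2 = 84100 ≡ 321
307^128 ≡ 321^2 = 103041 ≡ 317
195 = 128 + 64 + 2 + 1, so 307^195 ≡ 317·321·366·307 ≡ 152 (mod 421)
309·152 = 46968 ≡ 237 (mod 421)
243 ≠ 237; the check fails.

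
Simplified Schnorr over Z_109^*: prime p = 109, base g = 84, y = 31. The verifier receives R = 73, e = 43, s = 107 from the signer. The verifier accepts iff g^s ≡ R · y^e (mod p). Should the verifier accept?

g^s mod p:
Squares mod 109: 84^1≡84, 84^2≡80, 84^4≡78, 84^8≡89, 84^16≡73, 84^32≡97, 84^64≡35
107 = 64 + 32 + 8 + 2 + 1, so 84^107 ≡ 35·97·89·80·84 ≡ 61 (mod 109)
R · y^e mod p:
Squares mod 109: 31^1≡31, 31^2≡89, 31^4≡73, 31^8≡97, 31^16≡35, 31^32≡26
43 = 32 + 8 + 2 + 1, so 31^43 ≡ 26·97·89·31 ≡ 74 (mod 109)
73·74 = 5402 ≡ 61 (mod 109)
61 ≡ 61 (mod 109); signature holds.

accept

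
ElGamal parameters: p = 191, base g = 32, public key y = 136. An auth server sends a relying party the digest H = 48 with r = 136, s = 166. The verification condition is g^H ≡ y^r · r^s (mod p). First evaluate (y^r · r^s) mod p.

136^136 mod 191 = 177
136^166 mod 191 = 180
y^r · r^s ≡ 177·180 = 31860 ≡ 154 (mod 191)

154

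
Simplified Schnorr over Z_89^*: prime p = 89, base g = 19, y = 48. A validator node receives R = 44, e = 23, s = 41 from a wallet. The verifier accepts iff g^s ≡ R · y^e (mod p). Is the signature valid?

valid

g^s mod p:
Squares mod 89: 19^1≡19, 19^2≡5, 19^4≡25, 19^8≡2, 19^16≡4, 19^32≡16
41 = 32 + 8 + 1, so 19^41 ≡ 16·2·19 ≡ 74 (mod 89)
R · y^e mod p:
Squares mod 89: 48^1≡48, 48^2≡79, 48^4≡11, 48^8≡32, 48^16≡45
23 = 16 + 4 + 2 + 1, so 48^23 ≡ 45·11·79·48 ≡ 30 (mod 89)
44·30 = 1320 ≡ 74 (mod 89)
74 ≡ 74 (mod 89); signature holds.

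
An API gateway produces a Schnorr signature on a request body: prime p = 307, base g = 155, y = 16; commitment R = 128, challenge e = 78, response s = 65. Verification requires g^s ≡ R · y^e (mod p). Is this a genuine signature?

forged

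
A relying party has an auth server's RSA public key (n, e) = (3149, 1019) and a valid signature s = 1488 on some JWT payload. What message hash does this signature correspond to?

1801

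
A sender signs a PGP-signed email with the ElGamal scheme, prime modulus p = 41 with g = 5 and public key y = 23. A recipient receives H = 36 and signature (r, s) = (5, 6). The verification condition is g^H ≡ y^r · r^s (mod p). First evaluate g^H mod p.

5^2 = 25
5^4 ≡ 25^2 = 625 ≡ 10
5^8 ≡ 10^2 = 100 ≡ 18
5^16 ≡ 18^2 = 324 ≡ 37
5^32 ≡ 37^2 = 1369 ≡ 16
36 = 32 + 4, so 5^36 ≡ 16·10 ≡ 37 (mod 41)

37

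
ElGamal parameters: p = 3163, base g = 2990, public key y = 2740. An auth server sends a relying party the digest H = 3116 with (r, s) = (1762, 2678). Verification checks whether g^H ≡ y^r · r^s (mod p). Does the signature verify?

verifies

Left side g^H mod p:
2990^2 = 8940100 ≡ 1462
2990^4 ≡ 1462^2 = 2137444 ≡ 2419
2990^8 ≡ 2419^2 = 5851561 ≡ 11
2990^16 ≡ 11^2 = 121
2990^32 ≡ 121^2 = 14641 ≡ 1989
2990^64 ≡ 1989^2 = 3956121 ≡ 2371
2990^128 ≡ 2371^2 = 5621641 ≡ 990
2990^256 ≡ 990^2 = 980100 ≡ 2733
2990^512 ≡ 2733^2 = 7469289 ≡ 1446
2990^1024 ≡ 1446^2 = 2090916 ≡ 173
2990^2048 ≡ 173^2 = 29929 ≡ 1462
3116 = 2048 + 1024 + 32 + 8 + 4, so 2990^3116 ≡ 1462·173·1989·11·2419 ≡ 1446 (mod 3163)
Right side y^r · r^s mod p:
2740^2 = 7507600 ≡ 1801
2740^4 ≡ 1801^2 = 3243601 ≡ 1526
2740^8 ≡ 1526^2 = 2328676 ≡ 708
2740^16 ≡ 708^2 = 501264 ≡ 1510
2740^32 ≡ 1510^2 = 2280100 ≡ 2740
2740^64 ≡ 2740^2 = 7507600 ≡ 1801
2740^128 ≡ 1801^2 = 3243601 ≡ 1526
2740^256 ≡ 1526^2 = 2328676 ≡ 708
2740^512 ≡ 708^2 = 501264 ≡ 1510
2740^1024 ≡ 1510^2 = 2280100 ≡ 2740
1762 = 1024 + 512 + 128 + 64 + 32 + 2, so 2740^1762 ≡ 2740·1510·1526·1801·2740·1801 ≡ 90 (mod 3163)
1762^2 = 3104644 ≡ 1741
1762^4 ≡ 1741^2 = 3031081 ≡ 927
1762^8 ≡ 927^2 = 859329 ≡ 2156
1762^16 ≡ 2156^2 = 4648336 ≡ 1889
1762^32 ≡ 1889^2 = 3568321 ≡ 457
1762^64 ≡ 457^2 = 208849 ≡ 91
1762^128 ≡ 91^2 = 8281 ≡ 1955
1762^256 ≡ 1955^2 = 3822025 ≡ 1121
1762^512 ≡ 1121^2 = 1256641 ≡ 930
1762^1024 ≡ 930^2 = 864900 ≡ 1401
1762^2048 ≡ 1401^2 = 1962801 ≡ 1741
2678 = 2048 + 512 + 64 + 32 + 16 + 4 + 2, so 1762^2678 ≡ 1741·930·91·457·1889·927·1741 ≡ 1703 (mod 3163)
90·1703 = 153270 ≡ 1446 (mod 3163)
1446 ≡ 1446 (mod 3163), so the signature is genuine.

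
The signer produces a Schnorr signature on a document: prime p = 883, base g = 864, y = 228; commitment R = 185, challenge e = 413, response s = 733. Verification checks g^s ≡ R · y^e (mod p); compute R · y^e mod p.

228^2 = 51984 ≡ 770
228^4 ≡ 770^2 = 592900 ≡ 407
228^8 ≡ 407^2 = 165649 ≡ 528
228^16 ≡ 528^2 = 278784 ≡ 639
228^32 ≡ 639^2 = 408321 ≡ 375
228^64 ≡ 375^2 = 140625 ≡ 228
228^128 ≡ 228^2 = 51984 ≡ 770
228^256 ≡ 770^2 = 592900 ≡ 407
413 = 256 + 128 + 16 + 8 + 4 + 1, so 228^413 ≡ 407·770·639·528·407·228 ≡ 286 (mod 883)
R · y^e ≡ 185·286 = 52910 ≡ 813 (mod 883)

813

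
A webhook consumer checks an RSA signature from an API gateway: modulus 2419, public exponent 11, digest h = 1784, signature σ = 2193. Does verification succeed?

passes

σ^2 ≡ 2193^2 = 4809249 ≡ 277
σ^4 ≡ 277^2 = 76729 ≡ 1740
σ^8 ≡ 1740^2 = 3027600 ≡ 1431
11 = 8 + 2 + 1, so σ^11 ≡ 1431·277·2193 ≡ 1784 (mod 2419)
Since 1784 equals the digest 1784, verification succeeds.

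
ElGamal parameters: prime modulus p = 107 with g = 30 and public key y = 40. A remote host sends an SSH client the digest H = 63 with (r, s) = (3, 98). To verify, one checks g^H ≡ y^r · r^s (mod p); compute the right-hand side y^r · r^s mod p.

13

Squares mod 107: 40^1≡40, 40^2≡102
3 = 2 + 1, so 40^3 ≡ 102·40 ≡ 14 (mod 107)
Squares mod 107: 3^1≡3, 3^2≡9, 3^4≡81, 3^8≡34, 3^16≡86, 3^32≡13, 3^64≡62
98 = 64 + 32 + 2, so 3^98 ≡ 62·13·9 ≡ 85 (mod 107)
y^r · r^s ≡ 14·85 = 1190 ≡ 13 (mod 107)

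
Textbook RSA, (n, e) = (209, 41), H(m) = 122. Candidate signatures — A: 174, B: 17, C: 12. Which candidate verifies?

C

Candidate A: Squares mod 209: 174^1≡174, 174^2≡180, 174^4≡5, 174^8≡25, 174^16≡207, 174^32≡4; 41 = 32 + 8 + 1, so 174^41 ≡ 4·25·174 ≡ 53 (mod 209)
Candidate B: Squares mod 209: 17^1≡17, 17^2≡80, 17^4≡130, 17^8≡180, 17^16≡5, 17^32≡25; 41 = 32 + 8 + 1, so 17^41 ≡ 25·180·17 ≡ 6 (mod 209)
Candidate C: Squares mod 209: 12^1≡12, 12^2≡144, 12^4≡45, 12^8≡144, 12^16≡45, 12^32≡144; 41 = 32 + 8 + 1, so 12^41 ≡ 144·144·12 ≡ 122 (mod 209)
  → matches H(m) = 122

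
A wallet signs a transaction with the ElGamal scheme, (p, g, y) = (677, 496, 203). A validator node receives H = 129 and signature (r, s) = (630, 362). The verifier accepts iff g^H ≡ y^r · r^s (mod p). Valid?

no

Left side g^H mod p:
496^2 = 246016 ≡ 265
496^4 ≡ 265^2 = 70225 ≡ 494
496^8 ≡ 494^2 = 244036 ≡ 316
496^16 ≡ 316^2 = 99856 ≡ 337
496^32 ≡ 337^2 = 113569 ≡ 510
496^64 ≡ 510^2 = 260100 ≡ 132
496^128 ≡ 132^2 = 17424 ≡ 499
129 = 128 + 1, so 496^129 ≡ 499·496 ≡ 399 (mod 677)
Right side y^r · r^s mod p:
203^2 = 41209 ≡ 589
203^4 ≡ 589^2 = 346921 ≡ 297
203^8 ≡ 297^2 = 88209 ≡ 199
203^16 ≡ 199^2 = 39601 ≡ 335
203^32 ≡ 335^2 = 112225 ≡ 520
203^64 ≡ 520^2 = 270400 ≡ 277
203^128 ≡ 277^2 = 76729 ≡ 228
203^256 ≡ 228^2 = 51984 ≡ 532
203^512 ≡ 532^2 = 283024 ≡ 38
630 = 512 + 64 + 32 + 16 + 4 + 2, so 203^630 ≡ 38·277·520·335·297·589 ≡ 6 (mod 677)
630^2 = 396900 ≡ 178
630^4 ≡ 178^2 = 31684 ≡ 542
630^8 ≡ 542^2 = 293764 ≡ 623
630^16 ≡ 623^2 = 388129 ≡ 208
630^32 ≡ 208^2 = 43264 ≡ 613
630^64 ≡ 613^2 = 375769 ≡ 34
630^128 ≡ 34^2 = 1156 ≡ 479
630^256 ≡ 479^2 = 229441 ≡ 615
362 = 256 + 64 + 32 + 8 + 2, so 630^362 ≡ 615·34·613·623·178 ≡ 400 (mod 677)
6·400 = 2400 ≡ 369 (mod 677)
399 ≠ 369, so verification fails.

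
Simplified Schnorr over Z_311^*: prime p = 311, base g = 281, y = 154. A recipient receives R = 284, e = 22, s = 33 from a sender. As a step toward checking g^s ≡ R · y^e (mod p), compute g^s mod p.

281^33 mod 311 = 255

255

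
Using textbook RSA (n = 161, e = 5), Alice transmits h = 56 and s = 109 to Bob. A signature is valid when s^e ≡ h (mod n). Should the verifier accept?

reject

Squares mod 161: s^1≡109, s^2≡128, s^4≡123
5 = 4 + 1, so s^5 ≡ 123·109 ≡ 44 (mod 161)
The recovered value 44 does not match the digest 56.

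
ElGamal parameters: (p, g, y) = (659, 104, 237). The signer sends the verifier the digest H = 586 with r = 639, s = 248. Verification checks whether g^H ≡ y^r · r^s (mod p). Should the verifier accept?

accept

Left side g^H mod p:
104^2 = 10816 ≡ 272
104^4 ≡ 272^2 = 73984 ≡ 176
104^8 ≡ 176^2 = 30976 ≡ 3
104^16 ≡ 3^2 = 9
104^32 ≡ 9^2 = 81
104^64 ≡ 81^2 = 6561 ≡ 630
104^128 ≡ 630^2 = 396900 ≡ 182
104^256 ≡ 182^2 = 33124 ≡ 174
104^512 ≡ 174^2 = 30276 ≡ 621
586 = 512 + 64 + 8 + 2, so 104^586 ≡ 621·630·3·272 ≡ 356 (mod 659)
Right side y^r · r^s mod p:
237^2 = 56169 ≡ 154
237^4 ≡ 154^2 = 23716 ≡ 651
237^8 ≡ 651^2 = 423801 ≡ 64
237^16 ≡ 64^2 = 4096 ≡ 142
237^32 ≡ 142^2 = 20164 ≡ 394
237^64 ≡ 394^2 = 155236 ≡ 371
237^128 ≡ 371^2 = 137641 ≡ 569
237^256 ≡ 569^2 = 323761 ≡ 192
237^512 ≡ 192^2 = 36864 ≡ 619
639 = 512 + 64 + 32 + 16 + 8 + 4 + 2 + 1, so 237^639 ≡ 619·371·394·142·64·651·154·237 ≡ 157 (mod 659)
639^2 = 408321 ≡ 400
639^4 ≡ 400^2 = 160000 ≡ 522
639^8 ≡ 522^2 = 272484 ≡ 317
639^16 ≡ 317^2 = 100489 ≡ 321
639^32 ≡ 321^2 = 103041 ≡ 237
639^64 ≡ 237^2 = 56169 ≡ 154
639^128 ≡ 154^2 = 23716 ≡ 651
248 = 128 + 64 + 32 + 16 + 8, so 639^248 ≡ 651·154·237·321·317 ≡ 443 (mod 659)
157·443 = 69551 ≡ 356 (mod 659)
356 ≡ 356 (mod 659), so the signature is genuine.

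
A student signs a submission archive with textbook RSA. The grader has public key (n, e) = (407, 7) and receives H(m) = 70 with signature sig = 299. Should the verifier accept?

sig^2 ≡ 299^2 = 89401 ≡ 268
sig^4 ≡ 268^2 = 71824 ≡ 192
7 = 4 + 2 + 1, so sig^7 ≡ 192·268·299 ≡ 337 (mod 407)
The recovered value 337 does not match the digest 70.

reject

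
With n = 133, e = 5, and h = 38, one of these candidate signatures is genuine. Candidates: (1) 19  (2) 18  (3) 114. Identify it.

1

Candidate 1: Squares mod 133: 19^1≡19, 19^2≡95, 19^4≡114; 5 = 4 + 1, so 19^5 ≡ 114·19 ≡ 38 (mod 133)
  → matches h = 38
Candidate 2: Squares mod 133: 18^1≡18, 18^2≡58, 18^4≡39; 5 = 4 + 1, so 18^5 ≡ 39·18 ≡ 37 (mod 133)
Candidate 3: Squares mod 133: 114^1≡114, 114^2≡95, 114^4≡114; 5 = 4 + 1, so 114^5 ≡ 114·114 ≡ 95 (mod 133)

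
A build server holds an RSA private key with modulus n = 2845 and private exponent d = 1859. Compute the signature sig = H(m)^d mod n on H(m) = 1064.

454

(H(m))^1859 mod 2845 = 454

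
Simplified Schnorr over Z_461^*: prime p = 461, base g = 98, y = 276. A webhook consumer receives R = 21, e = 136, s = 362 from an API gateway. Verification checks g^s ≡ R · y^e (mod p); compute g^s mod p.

Squares mod 461: 98^1≡98, 98^2≡384, 98^4≡397, 98^8≡408, 98^16≡43, 98^32≡5, 98^64≡25, 98^128≡164, 98^256≡158
362 = 256 + 64 + 32 + 8 + 2, so 98^362 ≡ 158·25·5·408·384 ≡ 354 (mod 461)

354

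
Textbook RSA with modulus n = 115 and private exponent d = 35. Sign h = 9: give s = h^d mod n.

Squares mod 115: h^1≡9, h^2≡81, h^4≡6, h^8≡36, h^16≡31, h^32≡41
35 = 32 + 2 + 1, so h^35 ≡ 41·81·9 ≡ 104 (mod 115)

104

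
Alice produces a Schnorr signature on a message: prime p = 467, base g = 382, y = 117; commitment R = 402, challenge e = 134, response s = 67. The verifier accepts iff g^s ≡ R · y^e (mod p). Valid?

g^s mod p:
382^2 = 145924 ≡ 220
382^4 ≡ 220^2 = 48400 ≡ 299
382^8 ≡ 299^2 = 89401 ≡ 204
382^16 ≡ 204^2 = 41616 ≡ 53
382^32 ≡ 53^2 = 2809 ≡ 7
382^64 ≡ 7^2 = 49
67 = 64 + 2 + 1, so 382^67 ≡ 49·220·382 ≡ 421 (mod 467)
R · y^e mod p:
117^2 = 13689 ≡ 146
117^4 ≡ 146^2 = 21316 ≡ 301
117^8 ≡ 301^2 = 90601 ≡ 3
117^16 ≡ 3^2 = 9
117^32 ≡ 9^2 = 81
117^64 ≡ 81^2 = 6561 ≡ 23
117^128 ≡ 23^2 = 529 ≡ 62
134 = 128 + 4 + 2, so 117^134 ≡ 62·301·146 ≡ 174 (mod 467)
402·174 = 69948 ≡ 365 (mod 467)
421 ≠ 365; the check fails.

no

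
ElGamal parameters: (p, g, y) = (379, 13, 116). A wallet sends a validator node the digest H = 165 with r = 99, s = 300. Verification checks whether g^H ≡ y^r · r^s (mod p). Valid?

no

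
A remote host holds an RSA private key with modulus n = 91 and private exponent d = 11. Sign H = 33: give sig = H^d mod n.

80

Squares mod 91: H^1≡33, H^2≡88, H^4≡9, H^8≡81
11 = 8 + 2 + 1, so H^11 ≡ 81·88·33 ≡ 80 (mod 91)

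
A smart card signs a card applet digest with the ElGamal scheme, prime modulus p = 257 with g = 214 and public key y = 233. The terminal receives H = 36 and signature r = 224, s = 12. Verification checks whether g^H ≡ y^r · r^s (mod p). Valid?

yes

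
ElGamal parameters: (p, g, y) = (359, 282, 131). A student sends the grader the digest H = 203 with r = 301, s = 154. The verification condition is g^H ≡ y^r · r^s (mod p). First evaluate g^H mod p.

282^2 = 79524 ≡ 185
282^4 ≡ 185^2 = 34225 ≡ 120
282^8 ≡ 120^2 = 14400 ≡ 40
282^16 ≡ 40^2 = 1600 ≡ 164
282^32 ≡ 164^2 = 26896 ≡ 330
282^64 ≡ 330^2 = 108900 ≡ 123
282^128 ≡ 123^2 = 15129 ≡ 51
203 = 128 + 64 + 8 + 2 + 1, so 282^203 ≡ 51·123·40·185·282 ≡ 98 (mod 359)

98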